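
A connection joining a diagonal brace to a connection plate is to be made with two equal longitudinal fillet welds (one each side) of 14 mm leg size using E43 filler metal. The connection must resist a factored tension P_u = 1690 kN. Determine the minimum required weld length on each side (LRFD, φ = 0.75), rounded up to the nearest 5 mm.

L = 445 mm on each side

E43XX → F_EXX = 430 MPa.
Throat t_e = 0.707 × 14 = 9.898 mm.
φr_n = 0.75 × 0.6 × 430 × 9.898 × 10⁻³ = 1.915 kN/mm.
L_req = P_u / φr_n = 1690 / 1.915 = 882.4 mm total.
Per side: 882.4 / 2 = 441.2 mm.
Round up → use L = 445 mm on each side.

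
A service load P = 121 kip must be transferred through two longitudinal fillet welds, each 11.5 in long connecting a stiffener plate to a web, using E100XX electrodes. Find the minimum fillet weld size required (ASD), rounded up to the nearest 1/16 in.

E100XX → F_EXX = 100 ksi.
Total weld length L = 23 in.
Required throat t_e = P × Ω / (0.6 F_EXX × L) = 121 × 2.0 / (0.6 × 100 × 23) = 0.1754 in.
Required leg w = t_e / 0.707 = 0.248 in → use 1/4 in.

w = 1/4 in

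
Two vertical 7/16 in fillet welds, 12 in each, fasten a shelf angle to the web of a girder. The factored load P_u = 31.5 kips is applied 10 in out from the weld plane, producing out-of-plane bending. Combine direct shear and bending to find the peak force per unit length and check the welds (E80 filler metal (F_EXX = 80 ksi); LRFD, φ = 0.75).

f_max ≈ 6.69 kip/in; adequate

L_w = 2 × 12 = 24 in; section modulus (unit throat) S = 2 × L²/6 = 48 in².
Direct shear f_v = P/L_w = 31.5/24 = 1.312 kip/in.
Moment M = P × e = 31.5 × 10 = 315 kip·in; bending f_b = M/S = 6.562 kip/in.
f_max = √(f_v² + f_b²) = √(1.312² + 6.562²) = 6.692 kip/in.
φr_n = 0.75 × 0.6 × 80 × (0.707 × 0.4375) = 11.14 kip/in → adequate.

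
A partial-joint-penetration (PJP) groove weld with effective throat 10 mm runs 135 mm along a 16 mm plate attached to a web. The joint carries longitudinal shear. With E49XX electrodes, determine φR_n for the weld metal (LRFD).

φR_n ≈ 298 kN

E49XX → F_EXX = 490 MPa.
Effective throat (given) t_e = 10 mm.
A_we = 10 × 135 = 1350 mm².
F_nw = 0.6 F_EXX = 294 MPa.
φR_n = 0.75 × 294 × 1350 × 10⁻³ = 297.7 kN.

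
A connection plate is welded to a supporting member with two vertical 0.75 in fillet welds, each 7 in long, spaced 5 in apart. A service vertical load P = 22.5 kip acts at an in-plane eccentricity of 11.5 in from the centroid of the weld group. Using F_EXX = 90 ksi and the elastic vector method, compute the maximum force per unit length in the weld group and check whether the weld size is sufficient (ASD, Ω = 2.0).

f_max ≈ 8.73 kip/in; adequate

Total weld length L_w = 14 in. Treat welds as unit-width lines.
Polar moment about centroid: J = 2[d³/12 + d(b/2)²] = 2[7³/12 + 7×2.5²] = 144.7 in³.
Direct shear f_v = P/L_w = 22.5 / 14 = 1.607 kip/in (vertical).
Torsion M = P·e = 22.5 × 11.5 = 258.75 kip·in.
Critical point at (x, y) = (2.5, 3.5) from centroid. f_tx = M·y/J = 6.26 kip/in; f_ty = M·x/J = 4.471 kip/in.
Resultant f_max = √[f_tx² + (f_v + f_ty)²] = √[6.26² + (1.607 + 4.471)²] = 8.726 kip/in.
Capacity per unit length: r_n/Ω = (1/2.0) × 0.6 × 90 × (0.707 × 0.75) = 14.32 kip/in.
8.726 ≤ 14.32 → adequate.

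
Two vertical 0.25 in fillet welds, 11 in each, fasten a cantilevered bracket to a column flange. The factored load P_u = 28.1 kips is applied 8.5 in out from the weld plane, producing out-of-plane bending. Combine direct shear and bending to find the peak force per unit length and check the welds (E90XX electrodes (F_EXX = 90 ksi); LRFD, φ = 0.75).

L_w = 2 × 11 = 22 in; section modulus (unit throat) S = 2 × L²/6 = 40.33 in².
Direct shear f_v = P/L_w = 28.1/22 = 1.277 kip/in.
Moment M = P × e = 28.1 × 8.5 = 238.85 kip·in; bending f_b = M/S = 5.922 kip/in.
f_max = √(f_v² + f_b²) = √(1.277² + 5.922²) = 6.058 kip/in.
φr_n = 0.75 × 0.6 × 90 × (0.707 × 0.25) = 7.158 kip/in → adequate.

f_max ≈ 6.06 kip/in; adequate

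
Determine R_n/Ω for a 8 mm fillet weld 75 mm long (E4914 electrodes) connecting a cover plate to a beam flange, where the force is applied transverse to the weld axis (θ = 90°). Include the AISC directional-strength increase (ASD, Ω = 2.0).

R_n/Ω ≈ 93.5 kN

E49XX → F_EXX = 490 MPa.
t_e = 0.707 × 8 = 5.656 mm; A_we = 5.656 × 75 = 424.2 mm².
Directional factor: 1.0 + 0.5 sin^1.5(90°) = 1.5.
F_nw = 0.6 × 490 × 1.5 = 441 MPa.
R_n/Ω = (441 × 424.2) / 2.0 × 10⁻³ = 93.54 kN.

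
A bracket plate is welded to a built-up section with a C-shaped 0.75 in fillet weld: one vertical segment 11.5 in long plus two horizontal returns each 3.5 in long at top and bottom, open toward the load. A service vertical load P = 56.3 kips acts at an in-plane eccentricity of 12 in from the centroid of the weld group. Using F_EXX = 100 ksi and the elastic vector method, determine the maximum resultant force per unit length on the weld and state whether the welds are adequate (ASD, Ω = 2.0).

Total weld length L_w = 18.5 in. Treat welds as unit-width lines.
Centroid: x̄ = 2×3.5×1.75 / 18.5 = 0.6622 in from the vertical weld.
Polar moment about centroid: J = I_x + I_y = [11.5³/12 + 2×3.5×5.75²] + [11.5×0.6622² + 2(3.5³/12 + 3.5×1.088²)] = 378.6 in³.
Direct shear f_v = P/L_w = 56.3 / 18.5 = 3.043 kip/in (vertical).
Torsion M = P·e = 56.3 × 12 = 675.6 kip·in.
Critical point at (x, y) = (2.838, 5.75) from centroid. f_tx = M·y/J = 10.26 kip/in; f_ty = M·x/J = 5.063 kip/in.
Resultant f_max = √[f_tx² + (f_v + f_ty)²] = √[10.26² + (3.043 + 5.063)²] = 13.08 kip/in.
Capacity per unit length: r_n/Ω = (1/2.0) × 0.6 × 100 × (0.707 × 0.75) = 15.91 kip/in.
13.08 ≤ 15.91 → adequate.

f_max ≈ 13.1 kip/in; adequate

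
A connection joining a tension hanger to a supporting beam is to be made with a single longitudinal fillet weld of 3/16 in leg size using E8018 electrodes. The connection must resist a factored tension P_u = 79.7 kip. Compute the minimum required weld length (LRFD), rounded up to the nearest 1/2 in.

E80XX → F_EXX = 80 ksi.
Throat t_e = 0.707 × 0.1875 = 0.1326 in.
φr_n = 0.75 × 0.6 × 80 × 0.1326 = 4.772 kip/in.
L_req = P_u / φr_n = 79.7 / 4.772 = 16.7 in total.
Round up → use L = 17 in.

L = 17 in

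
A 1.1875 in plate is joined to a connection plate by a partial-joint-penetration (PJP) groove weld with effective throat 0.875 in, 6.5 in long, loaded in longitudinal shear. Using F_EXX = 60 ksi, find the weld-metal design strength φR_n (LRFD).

Effective throat (given) t_e = 0.875 in.
A_we = 0.875 × 6.5 = 5.688 in².
F_nw = 0.6 F_EXX = 36 ksi.
φR_n = 0.75 × 36 × 5.688 = 153.6 kips.

φR_n ≈ 154 kips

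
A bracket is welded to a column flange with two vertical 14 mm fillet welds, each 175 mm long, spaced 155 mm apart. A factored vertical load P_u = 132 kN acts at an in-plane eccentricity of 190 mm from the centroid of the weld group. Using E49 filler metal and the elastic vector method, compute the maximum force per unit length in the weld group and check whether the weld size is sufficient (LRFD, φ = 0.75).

E49XX → F_EXX = 490 MPa.
Total weld length L_w = 350 mm. Treat welds as unit-width lines.
Polar moment about centroid: J = 2[d³/12 + d(b/2)²] = 2[175³/12 + 175×77.5²] = 2995000 mm³.
Direct shear f_v = P/L_w = 132×10³ / 350 = 377.1 N/mm (vertical).
Torsion M = P·e = 132×10³ × 190 = 25080000 N·mm.
Critical point at (x, y) = (77.5, 87.5) from centroid. f_tx = M·y/J = 732.6 N/mm; f_ty = M·x/J = 648.9 N/mm.
Resultant f_max = √[f_tx² + (f_v + f_ty)²] = √[732.6² + (377.1 + 648.9)²] = 1261 N/mm.
Capacity per unit length: φr_n = 0.75 × 0.6 × 490 × (0.707 × 14) = 2183 N/mm.
1261 ≤ 2183 → adequate.

f_max ≈ 1260 N/mm; adequate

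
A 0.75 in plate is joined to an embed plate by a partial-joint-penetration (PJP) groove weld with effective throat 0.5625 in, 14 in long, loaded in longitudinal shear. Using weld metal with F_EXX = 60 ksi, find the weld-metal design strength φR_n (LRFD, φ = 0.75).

φR_n ≈ 213 kip

Effective throat (given) t_e = 0.5625 in.
A_we = 0.5625 × 14 = 7.875 in².
F_nw = 0.6 F_EXX = 36 ksi.
φR_n = 0.75 × 36 × 7.875 = 212.6 kip.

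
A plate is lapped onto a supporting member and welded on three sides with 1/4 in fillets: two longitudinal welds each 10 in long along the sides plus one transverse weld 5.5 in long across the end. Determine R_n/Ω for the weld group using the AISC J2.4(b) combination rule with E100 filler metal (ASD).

E100XX → F_EXX = 100 ksi.
t_e = 0.707 × 0.25 = 0.1767 in.
R_nwl = 0.6 × 100 × 0.1767 × 20 = 212.1 kips (longitudinal, 2 welds).
R_nwt = 0.6 × 100 × 0.1767 × 5.5 = 58.33 kips (transverse, base value).
(i) R_nwl + R_nwt = 270.4 kips; (ii) 0.85 R_nwl + 1.5 R_nwt = 267.8 kips.
R_n = max = 270.4 kips [governs: (i)]; R_n/Ω = 135.2 kips.

R_n/Ω ≈ 135 kips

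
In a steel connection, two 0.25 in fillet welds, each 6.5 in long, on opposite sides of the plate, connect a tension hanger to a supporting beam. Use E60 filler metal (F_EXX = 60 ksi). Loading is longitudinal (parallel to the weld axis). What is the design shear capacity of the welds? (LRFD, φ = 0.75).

φR_n ≈ 62 kips

Effective throat t_e = 0.707 × 0.25 = 0.1767 in.
Total length L = 13 in; A_we = 0.1767 × 13 = 2.298 in².
F_nw = 0.6 F_EXX = 0.6 × 60 = 36 ksi.
φR_n = 0.75 × 36 × 2.298 = 62.04 kips.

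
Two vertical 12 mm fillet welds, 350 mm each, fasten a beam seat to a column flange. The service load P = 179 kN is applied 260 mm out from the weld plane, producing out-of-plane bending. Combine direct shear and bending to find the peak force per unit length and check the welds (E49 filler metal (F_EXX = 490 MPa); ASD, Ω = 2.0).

f_max ≈ 1170 N/mm; adequate

L_w = 2 × 350 = 700 mm; section modulus (unit throat) S = 2 × L²/6 = 40830 mm².
Direct shear f_v = P/L_w = 179×10³/700 = 255.7 N/mm.
Moment M = P × e = 179×10³ × 260 = 46540000 N·mm; bending f_b = M/S = 1140 N/mm.
f_max = √(f_v² + f_b²) = √(255.7² + 1140²) = 1168 N/mm.
r_n/Ω = (1/2.0) × 0.6 × 490 × (0.707 × 12) = 1247 N/mm → adequate.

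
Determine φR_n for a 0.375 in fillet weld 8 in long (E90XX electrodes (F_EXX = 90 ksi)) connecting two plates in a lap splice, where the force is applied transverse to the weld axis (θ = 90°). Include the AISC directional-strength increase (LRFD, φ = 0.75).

t_e = 0.707 × 0.375 = 0.2651 in; A_we = 0.2651 × 8 = 2.121 in².
Directional factor: 1.0 + 0.5 sin^1.5(90°) = 1.5.
F_nw = 0.6 × 90 × 1.5 = 81 ksi.
φR_n = 0.75 × 81 × 2.121 = 128.9 kip.

φR_n ≈ 129 kip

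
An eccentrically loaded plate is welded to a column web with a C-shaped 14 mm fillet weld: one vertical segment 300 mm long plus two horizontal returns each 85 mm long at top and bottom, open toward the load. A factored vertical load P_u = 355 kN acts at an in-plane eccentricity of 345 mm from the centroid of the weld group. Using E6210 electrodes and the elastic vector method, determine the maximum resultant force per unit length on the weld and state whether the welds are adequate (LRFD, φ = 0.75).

f_max ≈ 3560 N/mm; NOT adequate

E62XX → F_EXX = 620 MPa.
Total weld length L_w = 470 mm. Treat welds as unit-width lines.
Centroid: x̄ = 2×85×42.5 / 470 = 15.37 mm from the vertical weld.
Polar moment about centroid: J = I_x + I_y = [300³/12 + 2×85×150²] + [300×15.37² + 2(85³/12 + 85×27.13²)] = 6373000 mm³.
Direct shear f_v = P/L_w = 355×10³ / 470 = 755.3 N/mm (vertical).
Torsion M = P·e = 355×10³ × 345 = 122480000 N·mm.
Critical point at (x, y) = (69.63, 150) from centroid. f_tx = M·y/J = 2883 N/mm; f_ty = M·x/J = 1338 N/mm.
Resultant f_max = √[f_tx² + (f_v + f_ty)²] = √[2883² + (755.3 + 1338)²] = 3562 N/mm.
Capacity per unit length: φr_n = 0.75 × 0.6 × 620 × (0.707 × 14) = 2762 N/mm.
3562 > 2762 → NOT adequate.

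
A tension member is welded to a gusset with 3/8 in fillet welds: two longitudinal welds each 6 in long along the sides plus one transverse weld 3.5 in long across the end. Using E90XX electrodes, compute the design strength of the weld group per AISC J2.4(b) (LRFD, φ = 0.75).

φR_n ≈ 166 kips

E90XX → F_EXX = 90 ksi.
t_e = 0.707 × 0.375 = 0.2651 in.
R_nwl = 0.6 × 90 × 0.2651 × 12 = 171.8 kips (longitudinal, 2 welds).
R_nwt = 0.6 × 90 × 0.2651 × 3.5 = 50.11 kips (transverse, base value).
(i) R_nwl + R_nwt = 221.9 kips; (ii) 0.85 R_nwl + 1.5 R_nwt = 221.2 kips.
R_n = max = 221.9 kips [governs: (i)]; φR_n = 166.4 kips.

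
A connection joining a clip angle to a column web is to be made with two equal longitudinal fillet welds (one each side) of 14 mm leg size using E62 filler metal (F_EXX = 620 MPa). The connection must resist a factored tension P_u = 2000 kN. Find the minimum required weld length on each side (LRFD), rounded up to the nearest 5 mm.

Throat t_e = 0.707 × 14 = 9.898 mm.
φr_n = 0.75 × 0.6 × 620 × 9.898 × 10⁻³ = 2.762 kN/mm.
L_req = P_u / φr_n = 2000 / 2.762 = 724.2 mm total.
Per side: 724.2 / 2 = 362.1 mm.
Round up → use L = 365 mm on each side.

L = 365 mm on each side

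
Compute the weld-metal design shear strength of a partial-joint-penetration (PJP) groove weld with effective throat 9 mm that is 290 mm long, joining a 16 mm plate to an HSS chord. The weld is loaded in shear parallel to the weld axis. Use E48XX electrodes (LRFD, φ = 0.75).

E48XX → F_EXX = 480 MPa.
Effective throat (given) t_e = 9 mm.
A_we = 9 × 290 = 2610 mm².
F_nw = 0.6 F_EXX = 288 MPa.
φR_n = 0.75 × 288 × 2610 × 10⁻³ = 563.8 kN.

φR_n ≈ 564 kN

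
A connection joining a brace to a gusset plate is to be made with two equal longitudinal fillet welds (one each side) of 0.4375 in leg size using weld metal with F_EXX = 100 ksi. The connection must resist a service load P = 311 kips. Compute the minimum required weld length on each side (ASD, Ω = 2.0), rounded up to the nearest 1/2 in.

L = 17 in on each side

Throat t_e = 0.707 × 0.4375 = 0.3093 in.
r_n/Ω = (0.6 × 100 × 0.3093) / 2.0 = 9.279 kip/in.
L_req = P / (r_n/Ω) = 311 / 9.279 = 33.52 in total.
Per side: 33.52 / 2 = 16.76 in.
Round up → use L = 17 in on each side.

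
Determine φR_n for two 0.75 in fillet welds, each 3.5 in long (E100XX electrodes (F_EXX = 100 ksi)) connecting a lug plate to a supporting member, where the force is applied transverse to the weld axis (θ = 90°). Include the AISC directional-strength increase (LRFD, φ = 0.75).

φR_n ≈ 251 kip

t_e = 0.707 × 0.75 = 0.5302 in; A_we = 0.5302 × 7 = 3.712 in².
Directional factor: 1.0 + 0.5 sin^1.5(90°) = 1.5.
F_nw = 0.6 × 100 × 1.5 = 90 ksi.
φR_n = 0.75 × 90 × 3.712 = 250.5 kip.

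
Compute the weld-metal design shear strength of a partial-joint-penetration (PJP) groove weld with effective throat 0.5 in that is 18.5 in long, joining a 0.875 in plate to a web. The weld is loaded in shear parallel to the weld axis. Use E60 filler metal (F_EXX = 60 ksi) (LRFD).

Effective throat (given) t_e = 0.5 in.
A_we = 0.5 × 18.5 = 9.25 in².
F_nw = 0.6 F_EXX = 36 ksi.
φR_n = 0.75 × 36 × 9.25 = 249.8 kips.

φR_n ≈ 250 kips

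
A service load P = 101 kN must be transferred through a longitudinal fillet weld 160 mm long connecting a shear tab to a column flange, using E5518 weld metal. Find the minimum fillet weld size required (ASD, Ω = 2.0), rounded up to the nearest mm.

E55XX → F_EXX = 550 MPa.
Total weld length L = 160 mm.
Required throat t_e = P × Ω / (0.6 F_EXX × L) = 101 × 2.0 / (0.6 × 550 × 160 × 10⁻³) = 3.826 mm.
Required leg w = t_e / 0.707 = 5.411 mm → use 6 mm.

w = 6 mm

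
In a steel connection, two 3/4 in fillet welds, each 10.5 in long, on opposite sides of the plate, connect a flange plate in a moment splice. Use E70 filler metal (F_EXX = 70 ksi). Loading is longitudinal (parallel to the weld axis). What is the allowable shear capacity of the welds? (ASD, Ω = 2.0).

Effective throat t_e = 0.707 × 0.75 = 0.5302 in.
Total length L = 21 in; A_we = 0.5302 × 21 = 11.14 in².
F_nw = 0.6 F_EXX = 0.6 × 70 = 42 ksi.
R_n = 42 × 11.14 = 467.7 kips; R_n/Ω = 467.7/2.0 = 233.8 kips.

R_n/Ω ≈ 234 kips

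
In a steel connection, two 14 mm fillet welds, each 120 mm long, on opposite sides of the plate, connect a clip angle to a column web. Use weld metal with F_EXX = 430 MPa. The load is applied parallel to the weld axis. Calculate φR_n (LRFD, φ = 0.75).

Effective throat t_e = 0.707 × 14 = 9.898 mm.
Total length L = 240 mm; A_we = 9.898 × 240 = 2376 mm².
F_nw = 0.6 F_EXX = 0.6 × 430 = 258 MPa.
φR_n = 0.75 × 258 × 2376 × 10⁻³ = 459.7 kN.

φR_n ≈ 460 kN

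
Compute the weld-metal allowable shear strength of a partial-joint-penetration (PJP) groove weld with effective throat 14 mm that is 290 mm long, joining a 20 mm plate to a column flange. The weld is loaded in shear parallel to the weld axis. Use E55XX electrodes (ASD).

E55XX → F_EXX = 550 MPa.
Effective throat (given) t_e = 14 mm.
A_we = 14 × 290 = 4060 mm².
F_nw = 0.6 F_EXX = 330 MPa.
R_n/Ω = (330 × 4060) / 2.0 × 10⁻³ = 669.9 kN.

R_n/Ω ≈ 670 kN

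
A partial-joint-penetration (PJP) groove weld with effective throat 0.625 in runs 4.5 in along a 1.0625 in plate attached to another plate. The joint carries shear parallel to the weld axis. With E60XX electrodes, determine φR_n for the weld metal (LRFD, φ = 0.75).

E60XX → F_EXX = 60 ksi.
Effective throat (given) t_e = 0.625 in.
A_we = 0.625 × 4.5 = 2.812 in².
F_nw = 0.6 F_EXX = 36 ksi.
φR_n = 0.75 × 36 × 2.812 = 75.94 kip.

φR_n ≈ 75.9 kip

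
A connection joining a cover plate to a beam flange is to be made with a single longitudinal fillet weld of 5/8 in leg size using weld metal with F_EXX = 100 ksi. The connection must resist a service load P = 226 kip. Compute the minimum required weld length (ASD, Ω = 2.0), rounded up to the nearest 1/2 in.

Throat t_e = 0.707 × 0.625 = 0.4419 in.
r_n/Ω = (0.6 × 100 × 0.4419) / 2.0 = 13.26 kip/in.
L_req = P / (r_n/Ω) = 226 / 13.26 = 17.05 in total.
Round up → use L = 17.5 in.

L = 17.5 in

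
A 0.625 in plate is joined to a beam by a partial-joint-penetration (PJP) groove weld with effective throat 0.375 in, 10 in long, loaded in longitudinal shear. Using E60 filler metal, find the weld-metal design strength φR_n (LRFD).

φR_n ≈ 101 kip

E60XX → F_EXX = 60 ksi.
Effective throat (given) t_e = 0.375 in.
A_we = 0.375 × 10 = 3.75 in².
F_nw = 0.6 F_EXX = 36 ksi.
φR_n = 0.75 × 36 × 3.75 = 101.2 kip.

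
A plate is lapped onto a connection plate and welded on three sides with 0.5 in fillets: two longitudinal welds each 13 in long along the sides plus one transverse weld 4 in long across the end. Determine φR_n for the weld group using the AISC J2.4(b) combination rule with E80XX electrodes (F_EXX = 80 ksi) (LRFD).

t_e = 0.707 × 0.5 = 0.3535 in.
R_nwl = 0.6 × 80 × 0.3535 × 26 = 441.2 kip (longitudinal, 2 welds).
R_nwt = 0.6 × 80 × 0.3535 × 4 = 67.87 kip (transverse, base value).
(i) R_nwl + R_nwt = 509 kip; (ii) 0.85 R_nwl + 1.5 R_nwt = 476.8 kip.
R_n = max = 509 kip [governs: (i)]; φR_n = 381.8 kip.

φR_n ≈ 382 kip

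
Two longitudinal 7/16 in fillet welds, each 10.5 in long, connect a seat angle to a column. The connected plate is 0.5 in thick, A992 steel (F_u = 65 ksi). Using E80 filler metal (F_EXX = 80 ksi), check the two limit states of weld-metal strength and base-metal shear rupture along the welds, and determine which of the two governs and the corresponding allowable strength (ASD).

t_e = 0.707 × 0.4375 = 0.3093 in; L = 21 in.
Weld metal: R_n/Ω = (1/2.0) × 0.6 × 80 × 0.3093 × 21 = 155.9 kips.
Base metal (shear rupture): R_n/Ω = (1/2.0) × 0.6 × 65 × 0.5 × 21 = 204.8 kips.
Governing: weld metal.

R_n/Ω ≈ 156 kips (weld metal governs)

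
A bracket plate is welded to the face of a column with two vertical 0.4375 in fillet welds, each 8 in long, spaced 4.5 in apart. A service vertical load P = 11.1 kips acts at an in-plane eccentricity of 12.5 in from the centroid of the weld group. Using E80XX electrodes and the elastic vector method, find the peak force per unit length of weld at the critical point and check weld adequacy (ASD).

f_max ≈ 4.21 kip/in; adequate

E80XX → F_EXX = 80 ksi.
Total weld length L_w = 16 in. Treat welds as unit-width lines.
Polar moment about centroid: J = 2[d³/12 + d(b/2)²] = 2[8³/12 + 8×2.25²] = 166.3 in³.
Direct shear f_v = P/L_w = 11.1 / 16 = 0.6937 kip/in (vertical).
Torsion M = P·e = 11.1 × 12.5 = 138.75 kip·in.
Critical point at (x, y) = (2.25, 4) from centroid. f_tx = M·y/J = 3.337 kip/in; f_ty = M·x/J = 1.877 kip/in.
Resultant f_max = √[f_tx² + (f_v + f_ty)²] = √[3.337² + (0.6937 + 1.877)²] = 4.212 kip/in.
Capacity per unit length: r_n/Ω = (1/2.0) × 0.6 × 80 × (0.707 × 0.4375) = 7.423 kip/in.
4.212 ≤ 7.423 → adequate.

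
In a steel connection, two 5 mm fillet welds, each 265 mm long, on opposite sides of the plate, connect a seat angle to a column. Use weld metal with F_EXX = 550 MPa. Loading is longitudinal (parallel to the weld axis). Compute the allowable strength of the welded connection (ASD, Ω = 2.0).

R_n/Ω ≈ 309 kN

Effective throat t_e = 0.707 × 5 = 3.535 mm.
Total length L = 530 mm; A_we = 3.535 × 530 = 1874 mm².
F_nw = 0.6 F_EXX = 0.6 × 550 = 330 MPa.
R_n = 330 × 1874 × 10⁻³ = 618.3 kN; R_n/Ω = 618.3/2.0 = 309.1 kN.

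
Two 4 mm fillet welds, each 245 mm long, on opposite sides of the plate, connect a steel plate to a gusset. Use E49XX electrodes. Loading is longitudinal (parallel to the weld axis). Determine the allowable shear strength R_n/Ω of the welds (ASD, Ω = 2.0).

E49XX → F_EXX = 490 MPa.
Effective throat t_e = 0.707 × 4 = 2.828 mm.
Total length L = 490 mm; A_we = 2.828 × 490 = 1386 mm².
F_nw = 0.6 F_EXX = 0.6 × 490 = 294 MPa.
R_n = 294 × 1386 × 10⁻³ = 407.4 kN; R_n/Ω = 407.4/2.0 = 203.7 kN.

R_n/Ω ≈ 204 kN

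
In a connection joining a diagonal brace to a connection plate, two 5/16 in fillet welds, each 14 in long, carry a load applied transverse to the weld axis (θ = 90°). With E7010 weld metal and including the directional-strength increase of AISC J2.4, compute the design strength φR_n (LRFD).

φR_n ≈ 292 kip

E70XX → F_EXX = 70 ksi.
t_e = 0.707 × 0.3125 = 0.2209 in; A_we = 0.2209 × 28 = 6.186 in².
Directional factor: 1.0 + 0.5 sin^1.5(90°) = 1.5.
F_nw = 0.6 × 70 × 1.5 = 63 ksi.
φR_n = 0.75 × 63 × 6.186 = 292.3 kip.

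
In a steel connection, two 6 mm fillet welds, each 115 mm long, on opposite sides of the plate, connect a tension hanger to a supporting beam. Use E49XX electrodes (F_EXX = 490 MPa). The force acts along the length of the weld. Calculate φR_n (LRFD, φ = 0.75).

φR_n ≈ 215 kN

Effective throat t_e = 0.707 × 6 = 4.242 mm.
Total length L = 230 mm; A_we = 4.242 × 230 = 975.7 mm².
F_nw = 0.6 F_EXX = 0.6 × 490 = 294 MPa.
φR_n = 0.75 × 294 × 975.7 × 10⁻³ = 215.1 kN.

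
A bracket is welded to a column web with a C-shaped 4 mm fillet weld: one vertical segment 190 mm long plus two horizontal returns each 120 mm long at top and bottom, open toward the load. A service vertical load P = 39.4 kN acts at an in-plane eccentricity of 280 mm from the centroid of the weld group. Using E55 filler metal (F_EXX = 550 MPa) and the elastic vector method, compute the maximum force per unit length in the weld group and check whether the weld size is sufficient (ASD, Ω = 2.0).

f_max ≈ 482 N/mm; NOT adequate

Total weld length L_w = 430 mm. Treat welds as unit-width lines.
Centroid: x̄ = 2×120×60 / 430 = 33.49 mm from the vertical weld.
Polar moment about centroid: J = I_x + I_y = [190³/12 + 2×120×95²] + [190×33.49² + 2(120³/12 + 120×26.51²)] = 3407000 mm³.
Direct shear f_v = P/L_w = 39.4×10³ / 430 = 91.63 N/mm (vertical).
Torsion M = P·e = 39.4×10³ × 280 = 11032000 N·mm.
Critical point at (x, y) = (86.51, 95) from centroid. f_tx = M·y/J = 307.6 N/mm; f_ty = M·x/J = 280.1 N/mm.
Resultant f_max = √[f_tx² + (f_v + f_ty)²] = √[307.6² + (91.63 + 280.1)²] = 482.5 N/mm.
Capacity per unit length: r_n/Ω = (1/2.0) × 0.6 × 550 × (0.707 × 4) = 466.6 N/mm.
482.5 > 466.6 → NOT adequate.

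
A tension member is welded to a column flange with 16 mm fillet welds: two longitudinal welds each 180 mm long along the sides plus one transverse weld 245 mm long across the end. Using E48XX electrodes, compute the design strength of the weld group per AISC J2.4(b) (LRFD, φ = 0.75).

E48XX → F_EXX = 480 MPa.
t_e = 0.707 × 16 = 11.31 mm.
R_nwl = 0.6 × 480 × 11.31 × 360 × 10⁻³ = 1173 kN (longitudinal, 2 welds).
R_nwt = 0.6 × 480 × 11.31 × 245 × 10⁻³ = 798.2 kN (transverse, base value).
(i) R_nwl + R_nwt = 1971 kN; (ii) 0.85 R_nwl + 1.5 R_nwt = 2194 kN.
R_n = max = 2194 kN [governs: (ii)]; φR_n = 1646 kN.

φR_n ≈ 1650 kN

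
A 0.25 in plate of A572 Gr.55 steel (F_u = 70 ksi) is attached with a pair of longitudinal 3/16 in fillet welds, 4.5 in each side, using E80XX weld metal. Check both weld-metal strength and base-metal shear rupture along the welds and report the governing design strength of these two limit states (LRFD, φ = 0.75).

φR_n ≈ 43 kips (weld metal governs)

E80XX → F_EXX = 80 ksi.
t_e = 0.707 × 0.1875 = 0.1326 in; L = 9 in.
Weld metal: φR_n = 0.75 × 0.6 × 80 × 0.1326 × 9 = 42.95 kips.
Base metal (shear rupture): φR_n = 0.75 × 0.6 × 70 × 0.25 × 9 = 70.88 kips.
Governing: weld metal.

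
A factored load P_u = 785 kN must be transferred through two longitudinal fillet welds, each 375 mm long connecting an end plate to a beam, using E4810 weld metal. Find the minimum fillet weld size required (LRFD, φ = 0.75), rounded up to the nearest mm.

E48XX → F_EXX = 480 MPa.
Total weld length L = 750 mm.
Required throat t_e = P_u / (φ × 0.6 F_EXX × L) = 785 / (0.75 × 0.6 × 480 × 750 × 10⁻³) = 4.846 mm.
Required leg w = t_e / 0.707 = 6.854 mm → use 7 mm.

w = 7 mm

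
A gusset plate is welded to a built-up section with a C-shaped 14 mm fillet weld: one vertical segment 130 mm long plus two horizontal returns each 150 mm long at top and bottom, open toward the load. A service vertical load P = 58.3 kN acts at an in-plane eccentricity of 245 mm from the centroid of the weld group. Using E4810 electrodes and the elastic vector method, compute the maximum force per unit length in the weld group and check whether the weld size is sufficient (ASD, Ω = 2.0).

E48XX → F_EXX = 480 MPa.
Total weld length L_w = 430 mm. Treat welds as unit-width lines.
Centroid: x̄ = 2×150×75 / 430 = 52.33 mm from the vertical weld.
Polar moment about centroid: J = I_x + I_y = [130³/12 + 2×150×65²] + [130×52.33² + 2(150³/12 + 150×22.67²)] = 2523000 mm³.
Direct shear f_v = P/L_w = 58.3×10³ / 430 = 135.6 N/mm (vertical).
Torsion M = P·e = 58.3×10³ × 245 = 14284000 N·mm.
Critical point at (x, y) = (97.67, 65) from centroid. f_tx = M·y/J = 367.9 N/mm; f_ty = M·x/J = 552.9 N/mm.
Resultant f_max = √[f_tx² + (f_v + f_ty)²] = √[367.9² + (135.6 + 552.9)²] = 780.6 N/mm.
Capacity per unit length: r_n/Ω = (1/2.0) × 0.6 × 480 × (0.707 × 14) = 1425 N/mm.
780.6 ≤ 1425 → adequate.

f_max ≈ 781 N/mm; adequate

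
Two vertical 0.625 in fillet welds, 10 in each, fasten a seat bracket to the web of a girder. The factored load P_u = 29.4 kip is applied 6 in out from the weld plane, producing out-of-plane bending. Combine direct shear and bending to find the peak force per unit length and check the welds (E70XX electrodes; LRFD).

f_max ≈ 5.49 kip/in; adequate

E70XX → F_EXX = 70 ksi.
L_w = 2 × 10 = 20 in; section modulus (unit throat) S = 2 × L²/6 = 33.33 in².
Direct shear f_v = P/L_w = 29.4/20 = 1.47 kip/in.
Moment M = P × e = 29.4 × 6 = 176.4 kip·in; bending f_b = M/S = 5.292 kip/in.
f_max = √(f_v² + f_b²) = √(1.47² + 5.292²) = 5.492 kip/in.
φr_n = 0.75 × 0.6 × 70 × (0.707 × 0.625) = 13.92 kip/in → adequate.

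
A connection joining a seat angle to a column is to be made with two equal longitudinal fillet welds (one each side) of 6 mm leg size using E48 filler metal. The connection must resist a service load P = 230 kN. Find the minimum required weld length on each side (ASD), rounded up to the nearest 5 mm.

L = 190 mm on each side

E48XX → F_EXX = 480 MPa.
Throat t_e = 0.707 × 6 = 4.242 mm.
r_n/Ω = (0.6 × 480 × 4.242) / 2.0 = 610.8 N/mm = 0.6108 kN/mm.
L_req = P / (r_n/Ω) = 230 / 0.6108 = 376.5 mm total.
Per side: 376.5 / 2 = 188.3 mm.
Round up → use L = 190 mm on each side.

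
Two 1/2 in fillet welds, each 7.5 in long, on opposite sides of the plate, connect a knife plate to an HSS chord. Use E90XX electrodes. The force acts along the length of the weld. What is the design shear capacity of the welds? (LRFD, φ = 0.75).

E90XX → F_EXX = 90 ksi.
Effective throat t_e = 0.707 × 0.5 = 0.3535 in.
Total length L = 15 in; A_we = 0.3535 × 15 = 5.302 in².
F_nw = 0.6 F_EXX = 0.6 × 90 = 54 ksi.
φR_n = 0.75 × 54 × 5.302 = 214.8 kips.

φR_n ≈ 215 kips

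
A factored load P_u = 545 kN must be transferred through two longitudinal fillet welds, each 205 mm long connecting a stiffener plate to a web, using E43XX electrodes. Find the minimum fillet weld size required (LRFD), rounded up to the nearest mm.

E43XX → F_EXX = 430 MPa.
Total weld length L = 410 mm.
Required throat t_e = P_u / (φ × 0.6 F_EXX × L) = 545 / (0.75 × 0.6 × 430 × 410 × 10⁻³) = 6.87 mm.
Required leg w = t_e / 0.707 = 9.717 mm → use 10 mm.

w = 10 mm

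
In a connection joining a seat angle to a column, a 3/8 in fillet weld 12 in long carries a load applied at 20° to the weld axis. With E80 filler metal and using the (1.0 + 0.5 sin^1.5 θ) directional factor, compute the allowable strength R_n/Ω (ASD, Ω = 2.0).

R_n/Ω ≈ 84 kip

E80XX → F_EXX = 80 ksi.
t_e = 0.707 × 0.375 = 0.2651 in; A_we = 0.2651 × 12 = 3.181 in².
Directional factor: 1.0 + 0.5 sin^1.5(20°) = 1.1.
F_nw = 0.6 × 80 × 1.1 = 52.8 ksi.
R_n/Ω = (52.8 × 3.181) / 2.0 = 83.99 kip.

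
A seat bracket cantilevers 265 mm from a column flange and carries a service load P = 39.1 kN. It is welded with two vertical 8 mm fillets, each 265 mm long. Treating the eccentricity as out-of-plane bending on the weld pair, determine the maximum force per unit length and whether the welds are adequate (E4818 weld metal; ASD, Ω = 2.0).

f_max ≈ 449 N/mm; adequate

E48XX → F_EXX = 480 MPa.
L_w = 2 × 265 = 530 mm; section modulus (unit throat) S = 2 × L²/6 = 23410 mm².
Direct shear f_v = P/L_w = 39.1×10³/530 = 73.77 N/mm.
Moment M = P × e = 39.1×10³ × 265 = 10362000 N·mm; bending f_b = M/S = 442.6 N/mm.
f_max = √(f_v² + f_b²) = √(73.77² + 442.6²) = 448.7 N/mm.
r_n/Ω = (1/2.0) × 0.6 × 480 × (0.707 × 8) = 814.5 N/mm → adequate.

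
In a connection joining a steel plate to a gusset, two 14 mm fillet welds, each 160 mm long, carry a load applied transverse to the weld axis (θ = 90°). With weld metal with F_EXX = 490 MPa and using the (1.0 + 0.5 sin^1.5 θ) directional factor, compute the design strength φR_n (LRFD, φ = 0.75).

t_e = 0.707 × 14 = 9.898 mm; A_we = 9.898 × 320 = 3167 mm².
Directional factor: 1.0 + 0.5 sin^1.5(90°) = 1.5.
F_nw = 0.6 × 490 × 1.5 = 441 MPa.
φR_n = 0.75 × 441 × 3167 × 10⁻³ = 1048 kN.

φR_n ≈ 1050 kN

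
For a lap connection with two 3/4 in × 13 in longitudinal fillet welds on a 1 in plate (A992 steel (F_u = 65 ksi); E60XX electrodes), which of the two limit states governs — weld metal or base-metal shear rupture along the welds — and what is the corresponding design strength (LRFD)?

φR_n ≈ 372 kips (weld metal governs)

E60XX → F_EXX = 60 ksi.
t_e = 0.707 × 0.75 = 0.5302 in; L = 26 in.
Weld metal: φR_n = 0.75 × 0.6 × 60 × 0.5302 × 26 = 372.2 kips.
Base metal (shear rupture): φR_n = 0.75 × 0.6 × 65 × 1 × 26 = 760.5 kips.
Governing: weld metal.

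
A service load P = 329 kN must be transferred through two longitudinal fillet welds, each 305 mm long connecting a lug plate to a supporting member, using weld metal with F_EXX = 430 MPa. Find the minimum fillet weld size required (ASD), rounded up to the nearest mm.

w = 6 mm

Total weld length L = 610 mm.
Required throat t_e = P × Ω / (0.6 F_EXX × L) = 329 × 2.0 / (0.6 × 430 × 610 × 10⁻³) = 4.181 mm.
Required leg w = t_e / 0.707 = 5.914 mm → use 6 mm.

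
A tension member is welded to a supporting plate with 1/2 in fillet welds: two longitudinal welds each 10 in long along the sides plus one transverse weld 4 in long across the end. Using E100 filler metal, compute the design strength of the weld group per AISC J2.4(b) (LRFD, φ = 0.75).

φR_n ≈ 382 kips

E100XX → F_EXX = 100 ksi.
t_e = 0.707 × 0.5 = 0.3535 in.
R_nwl = 0.6 × 100 × 0.3535 × 20 = 424.2 kips (longitudinal, 2 welds).
R_nwt = 0.6 × 100 × 0.3535 × 4 = 84.84 kips (transverse, base value).
(i) R_nwl + R_nwt = 509 kips; (ii) 0.85 R_nwl + 1.5 R_nwt = 487.8 kips.
R_n = max = 509 kips [governs: (i)]; φR_n = 381.8 kips.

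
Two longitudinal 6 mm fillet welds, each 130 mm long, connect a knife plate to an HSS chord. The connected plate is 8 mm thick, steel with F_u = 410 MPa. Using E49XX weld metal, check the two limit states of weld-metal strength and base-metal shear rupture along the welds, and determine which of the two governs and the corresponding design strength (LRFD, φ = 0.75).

φR_n ≈ 243 kN (weld metal governs)

E49XX → F_EXX = 490 MPa.
t_e = 0.707 × 6 = 4.242 mm; L = 260 mm.
Weld metal: φR_n = 0.75 × 0.6 × 490 × 4.242 × 260 × 10⁻³ = 243.2 kN.
Base metal (shear rupture): φR_n = 0.75 × 0.6 × 410 × 8 × 260 × 10⁻³ = 383.8 kN.
Governing: weld metal.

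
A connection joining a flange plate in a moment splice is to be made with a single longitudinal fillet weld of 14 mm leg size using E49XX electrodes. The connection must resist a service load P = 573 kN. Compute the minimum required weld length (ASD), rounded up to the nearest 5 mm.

L = 395 mm

E49XX → F_EXX = 490 MPa.
Throat t_e = 0.707 × 14 = 9.898 mm.
r_n/Ω = (0.6 × 490 × 9.898) / 2.0 = 1455 N/mm = 1.455 kN/mm.
L_req = P / (r_n/Ω) = 573 / 1.455 = 393.8 mm total.
Round up → use L = 395 mm.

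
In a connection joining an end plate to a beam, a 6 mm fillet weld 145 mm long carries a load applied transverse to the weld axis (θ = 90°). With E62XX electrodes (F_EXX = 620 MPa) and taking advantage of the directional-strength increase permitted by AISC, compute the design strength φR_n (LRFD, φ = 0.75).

φR_n ≈ 257 kN

t_e = 0.707 × 6 = 4.242 mm; A_we = 4.242 × 145 = 615.1 mm².
Directional factor: 1.0 + 0.5 sin^1.5(90°) = 1.5.
F_nw = 0.6 × 620 × 1.5 = 558 MPa.
φR_n = 0.75 × 558 × 615.1 × 10⁻³ = 257.4 kN.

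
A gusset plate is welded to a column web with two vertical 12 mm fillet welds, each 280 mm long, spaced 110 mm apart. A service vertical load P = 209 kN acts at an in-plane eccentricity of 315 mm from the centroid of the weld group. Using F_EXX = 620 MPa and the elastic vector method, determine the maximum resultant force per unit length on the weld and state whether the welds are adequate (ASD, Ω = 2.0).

Total weld length L_w = 560 mm. Treat welds as unit-width lines.
Polar moment about centroid: J = 2[d³/12 + d(b/2)²] = 2[280³/12 + 280×55²] = 5353000 mm³.
Direct shear f_v = P/L_w = 209×10³ / 560 = 373.2 N/mm (vertical).
Torsion M = P·e = 209×10³ × 315 = 65835000 N·mm.
Critical point at (x, y) = (55, 140) from centroid. f_tx = M·y/J = 1722 N/mm; f_ty = M·x/J = 676.5 N/mm.
Resultant f_max = √[f_tx² + (f_v + f_ty)²] = √[1722² + (373.2 + 676.5)²] = 2017 N/mm.
Capacity per unit length: r_n/Ω = (1/2.0) × 0.6 × 620 × (0.707 × 12) = 1578 N/mm.
2017 > 1578 → NOT adequate.

f_max ≈ 2020 N/mm; NOT adequate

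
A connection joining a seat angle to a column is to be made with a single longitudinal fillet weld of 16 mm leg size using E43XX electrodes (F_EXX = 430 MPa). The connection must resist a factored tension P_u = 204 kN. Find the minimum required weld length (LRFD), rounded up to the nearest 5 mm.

L = 95 mm

Throat t_e = 0.707 × 16 = 11.31 mm.
φr_n = 0.75 × 0.6 × 430 × 11.31 × 10⁻³ = 2.189 kN/mm.
L_req = P_u / φr_n = 204 / 2.189 = 93.2 mm total.
Round up → use L = 95 mm.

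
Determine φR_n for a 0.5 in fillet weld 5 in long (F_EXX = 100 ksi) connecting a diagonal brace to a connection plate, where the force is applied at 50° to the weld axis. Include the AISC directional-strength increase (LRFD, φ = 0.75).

t_e = 0.707 × 0.5 = 0.3535 in; A_we = 0.3535 × 5 = 1.767 in².
Directional factor: 1.0 + 0.5 sin^1.5(50°) = 1.335.
F_nw = 0.6 × 100 × 1.335 = 80.11 ksi.
φR_n = 0.75 × 80.11 × 1.767 = 106.2 kip.

φR_n ≈ 106 kip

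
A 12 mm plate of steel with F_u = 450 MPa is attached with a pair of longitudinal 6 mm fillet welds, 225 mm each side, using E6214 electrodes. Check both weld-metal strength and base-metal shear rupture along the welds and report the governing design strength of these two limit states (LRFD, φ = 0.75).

E62XX → F_EXX = 620 MPa.
t_e = 0.707 × 6 = 4.242 mm; L = 450 mm.
Weld metal: φR_n = 0.75 × 0.6 × 620 × 4.242 × 450 × 10⁻³ = 532.6 kN.
Base metal (shear rupture): φR_n = 0.75 × 0.6 × 450 × 12 × 450 × 10⁻³ = 1094 kN.
Governing: weld metal.

φR_n ≈ 533 kN (weld metal governs)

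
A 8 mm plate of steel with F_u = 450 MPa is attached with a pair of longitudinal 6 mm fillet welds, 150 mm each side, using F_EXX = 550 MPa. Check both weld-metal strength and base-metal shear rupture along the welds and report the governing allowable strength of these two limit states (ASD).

t_e = 0.707 × 6 = 4.242 mm; L = 300 mm.
Weld metal: R_n/Ω = (1/2.0) × 0.6 × 550 × 4.242 × 300 × 10⁻³ = 210 kN.
Base metal (shear rupture): R_n/Ω = (1/2.0) × 0.6 × 450 × 8 × 300 × 10⁻³ = 324 kN.
Governing: weld metal.

R_n/Ω ≈ 210 kN (weld metal governs)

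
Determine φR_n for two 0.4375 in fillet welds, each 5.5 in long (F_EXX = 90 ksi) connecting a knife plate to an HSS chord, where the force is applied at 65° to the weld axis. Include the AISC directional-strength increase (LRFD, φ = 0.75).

φR_n ≈ 197 kips

t_e = 0.707 × 0.4375 = 0.3093 in; A_we = 0.3093 × 11 = 3.402 in².
Directional factor: 1.0 + 0.5 sin^1.5(65°) = 1.431.
F_nw = 0.6 × 90 × 1.431 = 77.3 ksi.
φR_n = 0.75 × 77.3 × 3.402 = 197.2 kips.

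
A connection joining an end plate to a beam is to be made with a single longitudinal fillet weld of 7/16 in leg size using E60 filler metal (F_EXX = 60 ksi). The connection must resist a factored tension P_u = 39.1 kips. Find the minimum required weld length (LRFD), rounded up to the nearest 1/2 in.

L = 5 in

Throat t_e = 0.707 × 0.4375 = 0.3093 in.
φr_n = 0.75 × 0.6 × 60 × 0.3093 = 8.351 kips/in.
L_req = P_u / φr_n = 39.1 / 8.351 = 4.682 in total.
Round up → use L = 5 in.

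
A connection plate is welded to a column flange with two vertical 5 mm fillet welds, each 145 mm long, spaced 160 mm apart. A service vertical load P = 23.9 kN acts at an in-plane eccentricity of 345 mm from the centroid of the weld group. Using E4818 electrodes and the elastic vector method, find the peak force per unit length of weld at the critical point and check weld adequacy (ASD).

f_max ≈ 441 N/mm; adequate

E48XX → F_EXX = 480 MPa.
Total weld length L_w = 290 mm. Treat welds as unit-width lines.
Polar moment about centroid: J = 2[d³/12 + d(b/2)²] = 2[145³/12 + 145×80²] = 2364000 mm³.
Direct shear f_v = P/L_w = 23.9×10³ / 290 = 82.41 N/mm (vertical).
Torsion M = P·e = 23.9×10³ × 345 = 8245500 N·mm.
Critical point at (x, y) = (80, 72.5) from centroid. f_tx = M·y/J = 252.9 N/mm; f_ty = M·x/J = 279 N/mm.
Resultant f_max = √[f_tx² + (f_v + f_ty)²] = √[252.9² + (82.41 + 279)²] = 441.1 N/mm.
Capacity per unit length: r_n/Ω = (1/2.0) × 0.6 × 480 × (0.707 × 5) = 509 N/mm.
441.1 ≤ 509 → adequate.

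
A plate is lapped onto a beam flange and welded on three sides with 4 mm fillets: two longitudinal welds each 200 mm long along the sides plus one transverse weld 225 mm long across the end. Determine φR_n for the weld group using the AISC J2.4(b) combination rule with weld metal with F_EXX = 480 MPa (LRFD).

t_e = 0.707 × 4 = 2.828 mm.
R_nwl = 0.6 × 480 × 2.828 × 400 × 10⁻³ = 325.8 kN (longitudinal, 2 welds).
R_nwt = 0.6 × 480 × 2.828 × 225 × 10⁻³ = 183.3 kN (transverse, base value).
(i) R_nwl + R_nwt = 509 kN; (ii) 0.85 R_nwl + 1.5 R_nwt = 551.8 kN.
R_n = max = 551.8 kN [governs: (ii)]; φR_n = 413.8 kN.

φR_n ≈ 414 kN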